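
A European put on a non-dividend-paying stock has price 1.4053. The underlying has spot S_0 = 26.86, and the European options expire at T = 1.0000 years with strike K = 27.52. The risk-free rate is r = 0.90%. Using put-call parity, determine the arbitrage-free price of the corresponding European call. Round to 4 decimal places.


Answer: Call price = 0.9919

Derivation:
Put-call parity: C - P = S_0 * exp(-qT) - K * exp(-rT).
S_0 * exp(-qT) = 26.8600 * 1.00000000 = 26.86000000
K * exp(-rT) = 27.5200 * 0.99104038 = 27.27343122
C = P + S*exp(-qT) - K*exp(-rT)
C = 1.4053 + 26.86000000 - 27.27343122 = 0.9919


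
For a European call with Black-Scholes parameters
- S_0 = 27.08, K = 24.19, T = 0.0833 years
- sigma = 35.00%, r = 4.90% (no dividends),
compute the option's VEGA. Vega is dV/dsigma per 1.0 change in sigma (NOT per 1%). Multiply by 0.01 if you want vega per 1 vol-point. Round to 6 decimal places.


Answer: Vega = 1.502938

Derivation:
d1 = 1.2081238845; d2 = 1.1071077967
phi(d1) = 0.1922958527; exp(-qT) = 1.0000000000; exp(-rT) = 0.9959266188
Vega = S * exp(-qT) * phi(d1) * sqrt(T) = 27.0800 * 1.0000000000 * 0.1922958527 * 0.2886173938 = 1.502938


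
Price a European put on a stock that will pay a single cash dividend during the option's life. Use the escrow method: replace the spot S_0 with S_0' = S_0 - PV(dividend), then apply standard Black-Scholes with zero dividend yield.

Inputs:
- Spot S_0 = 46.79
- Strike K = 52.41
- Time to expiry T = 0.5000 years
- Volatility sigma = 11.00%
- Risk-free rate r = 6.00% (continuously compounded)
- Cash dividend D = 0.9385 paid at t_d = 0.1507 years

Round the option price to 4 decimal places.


Answer: Price = 5.1612

Derivation:
PV(D) = D * exp(-r * t_d) = 0.9385 * 0.99099876 = 0.93005233
S_0' = S_0 - PV(D) = 46.7900 - 0.93005233 = 45.85994767
d1 = (ln(S_0'/K) + (r + sigma^2/2)*T) / (sigma*sqrt(T)) = -1.29182336
d2 = d1 - sigma*sqrt(T) = -1.36960511
exp(-rT) = 0.97044553
N(-d1) = 0.90179084; N(-d2) = 0.91459490
P = K * exp(-rT) * N(-d2) - S_0' * N(-d1) = 52.4100 * 0.97044553 * 0.91459490 - 45.85994767 * 0.90179084 = 5.1612


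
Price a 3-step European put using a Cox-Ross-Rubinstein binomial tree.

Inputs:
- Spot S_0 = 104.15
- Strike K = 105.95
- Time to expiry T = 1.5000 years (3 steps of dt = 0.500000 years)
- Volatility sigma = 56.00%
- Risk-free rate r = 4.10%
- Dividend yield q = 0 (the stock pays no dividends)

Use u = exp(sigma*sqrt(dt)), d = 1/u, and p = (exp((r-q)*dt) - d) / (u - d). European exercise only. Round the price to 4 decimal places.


Answer: Price = V(0,0) = 27.2429

Derivation:
dt = T/N = 0.500000
u = exp(sigma*sqrt(dt)) = 1.485839; d = 1/u = 0.673020
p = (exp((r-q)*dt) - d) / (u - d) = 0.427760
Discount per step: exp(-r*dt) = 0.979709
Stock lattice S(k, i) with i counting down-moves:
  k=0: S(0,0) = 104.1500
  k=1: S(1,0) = 154.7502; S(1,1) = 70.0951
  k=2: S(2,0) = 229.9339; S(2,1) = 104.1500; S(2,2) = 47.1754
  k=3: S(3,0) = 341.6448; S(3,1) = 154.7502; S(3,2) = 70.0951; S(3,3) = 31.7500
Terminal payoffs V(N, i) = max(K - S_T, 0):
  V(3,0) = 0.000000; V(3,1) = 0.000000; V(3,2) = 35.854937; V(3,3) = 74.199998
Backward induction: V(k, i) = exp(-r*dt) * [p * V(k+1, i) + (1-p) * V(k+1, i+1)].
  V(2,0) = exp(-r*dt) * [p*0.000000 + (1-p)*0.000000] = 0.000000
  V(2,1) = exp(-r*dt) * [p*0.000000 + (1-p)*35.854937] = 20.101307
  V(2,2) = exp(-r*dt) * [p*35.854937 + (1-p)*74.199998] = 56.624736
  V(1,0) = exp(-r*dt) * [p*0.000000 + (1-p)*20.101307] = 11.269370
  V(1,1) = exp(-r*dt) * [p*20.101307 + (1-p)*56.624736] = 40.169509
  V(0,0) = exp(-r*dt) * [p*11.269370 + (1-p)*40.169509] = 27.242948


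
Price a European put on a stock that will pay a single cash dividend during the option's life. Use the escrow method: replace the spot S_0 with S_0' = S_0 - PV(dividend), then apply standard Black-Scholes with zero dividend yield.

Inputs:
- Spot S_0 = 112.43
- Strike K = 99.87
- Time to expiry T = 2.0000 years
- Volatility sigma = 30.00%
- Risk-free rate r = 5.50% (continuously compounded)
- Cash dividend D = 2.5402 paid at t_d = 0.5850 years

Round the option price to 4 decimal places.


Answer: Price = 8.4064

Derivation:
PV(D) = D * exp(-r * t_d) = 2.5402 * 0.96833711 = 2.45976992
S_0' = S_0 - PV(D) = 112.4300 - 2.45976992 = 109.97023008
d1 = (ln(S_0'/K) + (r + sigma^2/2)*T) / (sigma*sqrt(T)) = 0.69848091
d2 = d1 - sigma*sqrt(T) = 0.27421684
exp(-rT) = 0.89583414
N(-d1) = 0.24243825; N(-d2) = 0.39195899
P = K * exp(-rT) * N(-d2) - S_0' * N(-d1) = 99.8700 * 0.89583414 * 0.39195899 - 109.97023008 * 0.24243825 = 8.4064


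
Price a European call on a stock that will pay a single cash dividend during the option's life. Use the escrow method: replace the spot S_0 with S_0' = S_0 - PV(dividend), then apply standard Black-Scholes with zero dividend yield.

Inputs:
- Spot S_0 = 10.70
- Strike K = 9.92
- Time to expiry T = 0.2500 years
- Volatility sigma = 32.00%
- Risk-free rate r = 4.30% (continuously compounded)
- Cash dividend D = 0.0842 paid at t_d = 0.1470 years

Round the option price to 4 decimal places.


PV(D) = D * exp(-r * t_d) = 0.0842 * 0.99369894 = 0.08366945
S_0' = S_0 - PV(D) = 10.7000 - 0.08366945 = 10.61633055
d1 = (ln(S_0'/K) + (r + sigma^2/2)*T) / (sigma*sqrt(T)) = 0.57119070
d2 = d1 - sigma*sqrt(T) = 0.41119070
exp(-rT) = 0.98930757
N(d1) = 0.71606481; N(d2) = 0.65953365
C = S_0' * N(d1) - K * exp(-rT) * N(d2) = 10.61633055 * 0.71606481 - 9.9200 * 0.98930757 * 0.65953365 = 1.1294

Answer: Price = 1.1294


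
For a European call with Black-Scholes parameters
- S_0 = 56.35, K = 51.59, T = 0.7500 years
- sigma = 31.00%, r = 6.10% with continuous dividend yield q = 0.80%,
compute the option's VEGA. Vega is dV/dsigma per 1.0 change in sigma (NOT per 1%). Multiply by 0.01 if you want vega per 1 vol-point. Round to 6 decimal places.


d1 = 0.6110298490; d2 = 0.3425619738
phi(d1) = 0.3310064983; exp(-qT) = 0.9940179641; exp(-rT) = 0.9552807525
Vega = S * exp(-qT) * phi(d1) * sqrt(T) = 56.3500 * 0.9940179641 * 0.3310064983 * 0.8660254038 = 16.056663

Answer: Vega = 16.056663


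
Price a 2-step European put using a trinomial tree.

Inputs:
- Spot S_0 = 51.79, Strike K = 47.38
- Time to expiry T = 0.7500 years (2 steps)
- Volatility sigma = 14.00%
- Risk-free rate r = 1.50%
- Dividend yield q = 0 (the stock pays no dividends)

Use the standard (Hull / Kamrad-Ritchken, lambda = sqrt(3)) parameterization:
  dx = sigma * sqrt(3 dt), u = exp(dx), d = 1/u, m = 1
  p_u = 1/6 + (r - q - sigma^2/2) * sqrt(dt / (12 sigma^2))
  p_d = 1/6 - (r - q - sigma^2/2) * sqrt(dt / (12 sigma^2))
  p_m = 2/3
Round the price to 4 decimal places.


dt = T/N = 0.375000; dx = sigma*sqrt(3*dt) = 0.148492
u = exp(dx) = 1.160084; d = 1/u = 0.862007
p_u = 0.173233, p_m = 0.666667, p_d = 0.160101
Discount per step: exp(-r*dt) = 0.994391
Stock lattice S(k, j) with j the centered position index:
  k=0: S(0,+0) = 51.7900
  k=1: S(1,-1) = 44.6433; S(1,+0) = 51.7900; S(1,+1) = 60.0808
  k=2: S(2,-2) = 38.4828; S(2,-1) = 44.6433; S(2,+0) = 51.7900; S(2,+1) = 60.0808; S(2,+2) = 69.6987
Terminal payoffs V(N, j) = max(K - S_T, 0):
  V(2,-2) = 8.897168; V(2,-1) = 2.736681; V(2,+0) = 0.000000; V(2,+1) = 0.000000; V(2,+2) = 0.000000
Backward induction: V(k, j) = exp(-r*dt) * [p_u * V(k+1, j+1) + p_m * V(k+1, j) + p_d * V(k+1, j-1)]
  V(1,-1) = exp(-r*dt) * [p_u*0.000000 + p_m*2.736681 + p_d*8.897168] = 3.230673
  V(1,+0) = exp(-r*dt) * [p_u*0.000000 + p_m*0.000000 + p_d*2.736681] = 0.435687
  V(1,+1) = exp(-r*dt) * [p_u*0.000000 + p_m*0.000000 + p_d*0.000000] = 0.000000
  V(0,+0) = exp(-r*dt) * [p_u*0.000000 + p_m*0.435687 + p_d*3.230673] = 0.803160

Answer: Price = V(0,0) = 0.8032


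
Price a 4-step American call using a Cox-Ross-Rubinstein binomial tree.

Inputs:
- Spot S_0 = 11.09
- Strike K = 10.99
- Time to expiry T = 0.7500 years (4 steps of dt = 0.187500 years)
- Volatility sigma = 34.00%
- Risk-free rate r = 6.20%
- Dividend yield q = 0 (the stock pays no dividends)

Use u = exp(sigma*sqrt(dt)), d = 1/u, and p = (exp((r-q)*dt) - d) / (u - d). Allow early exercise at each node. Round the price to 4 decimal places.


dt = T/N = 0.187500
u = exp(sigma*sqrt(dt)) = 1.158614; d = 1/u = 0.863100
p = (exp((r-q)*dt) - d) / (u - d) = 0.502828
Discount per step: exp(-r*dt) = 0.988442
Stock lattice S(k, i) with i counting down-moves:
  k=0: S(0,0) = 11.0900
  k=1: S(1,0) = 12.8490; S(1,1) = 9.5718
  k=2: S(2,0) = 14.8871; S(2,1) = 11.0900; S(2,2) = 8.2614
  k=3: S(3,0) = 17.2484; S(3,1) = 12.8490; S(3,2) = 9.5718; S(3,3) = 7.1304
  k=4: S(4,0) = 19.9842; S(4,1) = 14.8871; S(4,2) = 11.0900; S(4,3) = 8.2614; S(4,4) = 6.1543
Terminal payoffs V(N, i) = max(S_T - K, 0):
  V(4,0) = 8.994182; V(4,1) = 3.897061; V(4,2) = 0.100000; V(4,3) = 0.000000; V(4,4) = 0.000000
Backward induction: V(k, i) = exp(-r*dt) * [p * V(k+1, i) + (1-p) * V(k+1, i+1)]; then take max(V_cont, immediate exercise) for American.
  V(3,0) = exp(-r*dt) * [p*8.994182 + (1-p)*3.897061] = 6.385374; exercise = 6.258355; V(3,0) = max -> 6.385374
  V(3,1) = exp(-r*dt) * [p*3.897061 + (1-p)*0.100000] = 1.986046; exercise = 1.859027; V(3,1) = max -> 1.986046
  V(3,2) = exp(-r*dt) * [p*0.100000 + (1-p)*0.000000] = 0.049702; exercise = 0.000000; V(3,2) = max -> 0.049702
  V(3,3) = exp(-r*dt) * [p*0.000000 + (1-p)*0.000000] = 0.000000; exercise = 0.000000; V(3,3) = max -> 0.000000
  V(2,0) = exp(-r*dt) * [p*6.385374 + (1-p)*1.986046] = 4.149631; exercise = 3.897061; V(2,0) = max -> 4.149631
  V(2,1) = exp(-r*dt) * [p*1.986046 + (1-p)*0.049702] = 1.011523; exercise = 0.100000; V(2,1) = max -> 1.011523
  V(2,2) = exp(-r*dt) * [p*0.049702 + (1-p)*0.000000] = 0.024703; exercise = 0.000000; V(2,2) = max -> 0.024703
  V(1,0) = exp(-r*dt) * [p*4.149631 + (1-p)*1.011523] = 2.559524; exercise = 1.859027; V(1,0) = max -> 2.559524
  V(1,1) = exp(-r*dt) * [p*1.011523 + (1-p)*0.024703] = 0.514883; exercise = 0.000000; V(1,1) = max -> 0.514883
  V(0,0) = exp(-r*dt) * [p*2.559524 + (1-p)*0.514883] = 1.525152; exercise = 0.100000; V(0,0) = max -> 1.525152

Answer: Price = V(0,0) = 1.5252


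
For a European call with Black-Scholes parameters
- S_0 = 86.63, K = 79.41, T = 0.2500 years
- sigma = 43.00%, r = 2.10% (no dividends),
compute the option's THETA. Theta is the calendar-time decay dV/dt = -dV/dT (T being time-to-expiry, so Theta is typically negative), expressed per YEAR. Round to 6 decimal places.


Answer: Theta = -13.906523

Derivation:
d1 = 0.5366714930; d2 = 0.3216714930
phi(d1) = 0.3454364189; exp(-qT) = 1.0000000000; exp(-rT) = 0.9947637572
Theta = -S*exp(-qT)*phi(d1)*sigma/(2*sqrt(T)) - r*K*exp(-rT)*N(d2) + q*S*exp(-qT)*N(d1)
N(d1) = 0.7042527247; N(d2) = 0.6261492119; sqrt(T) = 0.5000000000
Term 1 = -86.6300 * 1.0000000000 * 0.3454364189 * 0.4300 / (2 * 0.5000000000) = -12.8678174968
Term 2 = -0.0210 * 79.4100 * 0.9947637572 * 0.6261492119 = -1.0387051455
Term 3 = 0 (no dividend yield, q = 0)
Theta = -12.8678174968 + (-1.0387051455) + (0.0000000000) = -13.906523


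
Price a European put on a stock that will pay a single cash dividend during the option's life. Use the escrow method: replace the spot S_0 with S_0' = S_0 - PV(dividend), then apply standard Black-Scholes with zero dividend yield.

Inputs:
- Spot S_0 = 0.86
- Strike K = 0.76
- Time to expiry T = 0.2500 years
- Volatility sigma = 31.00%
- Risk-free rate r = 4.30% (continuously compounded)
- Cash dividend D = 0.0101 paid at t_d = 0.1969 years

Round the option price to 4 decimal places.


Answer: Price = 0.0151

Derivation:
PV(D) = D * exp(-r * t_d) = 0.0101 * 0.99156904 = 0.01001485
S_0' = S_0 - PV(D) = 0.8600 - 0.01001485 = 0.84998515
d1 = (ln(S_0'/K) + (r + sigma^2/2)*T) / (sigma*sqrt(T)) = 0.86879322
d2 = d1 - sigma*sqrt(T) = 0.71379322
exp(-rT) = 0.98930757
N(-d1) = 0.19248012; N(-d2) = 0.23767753
P = K * exp(-rT) * N(-d2) - S_0' * N(-d1) = 0.7600 * 0.98930757 * 0.23767753 - 0.84998515 * 0.19248012 = 0.0151


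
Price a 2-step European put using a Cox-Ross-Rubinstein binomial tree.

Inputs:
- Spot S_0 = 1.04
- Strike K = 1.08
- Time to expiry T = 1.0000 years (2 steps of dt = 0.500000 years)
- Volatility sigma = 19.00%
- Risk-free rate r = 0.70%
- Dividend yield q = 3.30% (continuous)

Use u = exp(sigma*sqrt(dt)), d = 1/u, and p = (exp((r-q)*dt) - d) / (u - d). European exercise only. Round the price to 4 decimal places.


Answer: Price = V(0,0) = 0.1150

Derivation:
dt = T/N = 0.500000
u = exp(sigma*sqrt(dt)) = 1.143793; d = 1/u = 0.874284
p = (exp((r-q)*dt) - d) / (u - d) = 0.418539
Discount per step: exp(-r*dt) = 0.996506
Stock lattice S(k, i) with i counting down-moves:
  k=0: S(0,0) = 1.0400
  k=1: S(1,0) = 1.1895; S(1,1) = 0.9093
  k=2: S(2,0) = 1.3606; S(2,1) = 1.0400; S(2,2) = 0.7949
Terminal payoffs V(N, i) = max(K - S_T, 0):
  V(2,0) = 0.000000; V(2,1) = 0.040000; V(2,2) = 0.285053
Backward induction: V(k, i) = exp(-r*dt) * [p * V(k+1, i) + (1-p) * V(k+1, i+1)].
  V(1,0) = exp(-r*dt) * [p*0.000000 + (1-p)*0.040000] = 0.023177
  V(1,1) = exp(-r*dt) * [p*0.040000 + (1-p)*0.285053] = 0.181851
  V(0,0) = exp(-r*dt) * [p*0.023177 + (1-p)*0.181851] = 0.115036


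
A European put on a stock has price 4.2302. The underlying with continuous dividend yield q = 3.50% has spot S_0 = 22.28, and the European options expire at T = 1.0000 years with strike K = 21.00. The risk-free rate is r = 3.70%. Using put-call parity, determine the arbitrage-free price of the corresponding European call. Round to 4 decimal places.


Put-call parity: C - P = S_0 * exp(-qT) - K * exp(-rT).
S_0 * exp(-qT) = 22.2800 * 0.96560542 = 21.51368867
K * exp(-rT) = 21.0000 * 0.96367614 = 20.23719884
C = P + S*exp(-qT) - K*exp(-rT)
C = 4.2302 + 21.51368867 - 20.23719884 = 5.5067

Answer: Call price = 5.5067


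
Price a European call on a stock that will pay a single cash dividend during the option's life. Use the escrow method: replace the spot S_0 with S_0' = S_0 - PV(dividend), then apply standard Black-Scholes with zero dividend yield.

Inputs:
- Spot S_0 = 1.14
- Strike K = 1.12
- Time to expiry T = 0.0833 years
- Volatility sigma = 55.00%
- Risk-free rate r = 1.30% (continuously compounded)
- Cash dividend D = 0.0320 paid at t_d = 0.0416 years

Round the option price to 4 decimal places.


PV(D) = D * exp(-r * t_d) = 0.0320 * 0.99945935 = 0.03198270
S_0' = S_0 - PV(D) = 1.1400 - 0.03198270 = 1.10801730
d1 = (ln(S_0'/K) + (r + sigma^2/2)*T) / (sigma*sqrt(T)) = 0.01842983
d2 = d1 - sigma*sqrt(T) = -0.14030974
exp(-rT) = 0.99891769
N(d1) = 0.50735202; N(d2) = 0.44420763
C = S_0' * N(d1) - K * exp(-rT) * N(d2) = 1.10801730 * 0.50735202 - 1.1200 * 0.99891769 * 0.44420763 = 0.0652

Answer: Price = 0.0652


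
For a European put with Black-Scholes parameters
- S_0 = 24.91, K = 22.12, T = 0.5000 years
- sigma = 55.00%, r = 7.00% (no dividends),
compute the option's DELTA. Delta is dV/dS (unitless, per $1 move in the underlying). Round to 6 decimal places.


d1 = 0.5898868684; d2 = 0.2009781387
phi(d1) = 0.3352355728; exp(-qT) = 1.0000000000; exp(-rT) = 0.9656054163
N(-d1) = 0.2776332492
Delta = -exp(-qT) * N(-d1) = -1.0000000000 * 0.2776332492 = -0.277633

Answer: Delta = -0.277633


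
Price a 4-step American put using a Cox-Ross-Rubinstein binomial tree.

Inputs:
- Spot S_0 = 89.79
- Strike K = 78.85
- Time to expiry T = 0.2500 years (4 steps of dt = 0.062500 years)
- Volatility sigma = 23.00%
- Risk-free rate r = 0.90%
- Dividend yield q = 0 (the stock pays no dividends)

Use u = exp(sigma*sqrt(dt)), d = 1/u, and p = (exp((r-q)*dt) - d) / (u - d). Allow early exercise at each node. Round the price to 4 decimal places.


Answer: Price = V(0,0) = 0.5048

Derivation:
dt = T/N = 0.062500
u = exp(sigma*sqrt(dt)) = 1.059185; d = 1/u = 0.944122
p = (exp((r-q)*dt) - d) / (u - d) = 0.490519
Discount per step: exp(-r*dt) = 0.999438
Stock lattice S(k, i) with i counting down-moves:
  k=0: S(0,0) = 89.7900
  k=1: S(1,0) = 95.1042; S(1,1) = 84.7727
  k=2: S(2,0) = 100.7330; S(2,1) = 89.7900; S(2,2) = 80.0358
  k=3: S(3,0) = 106.6949; S(3,1) = 95.1042; S(3,2) = 84.7727; S(3,3) = 75.5635
  k=4: S(4,0) = 113.0097; S(4,1) = 100.7330; S(4,2) = 89.7900; S(4,3) = 80.0358; S(4,4) = 71.3412
Terminal payoffs V(N, i) = max(K - S_T, 0):
  V(4,0) = 0.000000; V(4,1) = 0.000000; V(4,2) = 0.000000; V(4,3) = 0.000000; V(4,4) = 7.508828
Backward induction: V(k, i) = exp(-r*dt) * [p * V(k+1, i) + (1-p) * V(k+1, i+1)]; then take max(V_cont, immediate exercise) for American.
  V(3,0) = exp(-r*dt) * [p*0.000000 + (1-p)*0.000000] = 0.000000; exercise = 0.000000; V(3,0) = max -> 0.000000
  V(3,1) = exp(-r*dt) * [p*0.000000 + (1-p)*0.000000] = 0.000000; exercise = 0.000000; V(3,1) = max -> 0.000000
  V(3,2) = exp(-r*dt) * [p*0.000000 + (1-p)*0.000000] = 0.000000; exercise = 0.000000; V(3,2) = max -> 0.000000
  V(3,3) = exp(-r*dt) * [p*0.000000 + (1-p)*7.508828] = 3.823454; exercise = 3.286481; V(3,3) = max -> 3.823454
  V(2,0) = exp(-r*dt) * [p*0.000000 + (1-p)*0.000000] = 0.000000; exercise = 0.000000; V(2,0) = max -> 0.000000
  V(2,1) = exp(-r*dt) * [p*0.000000 + (1-p)*0.000000] = 0.000000; exercise = 0.000000; V(2,1) = max -> 0.000000
  V(2,2) = exp(-r*dt) * [p*0.000000 + (1-p)*3.823454] = 1.946882; exercise = 0.000000; V(2,2) = max -> 1.946882
  V(1,0) = exp(-r*dt) * [p*0.000000 + (1-p)*0.000000] = 0.000000; exercise = 0.000000; V(1,0) = max -> 0.000000
  V(1,1) = exp(-r*dt) * [p*0.000000 + (1-p)*1.946882] = 0.991342; exercise = 0.000000; V(1,1) = max -> 0.991342
  V(0,0) = exp(-r*dt) * [p*0.000000 + (1-p)*0.991342] = 0.504786; exercise = 0.000000; V(0,0) = max -> 0.504786


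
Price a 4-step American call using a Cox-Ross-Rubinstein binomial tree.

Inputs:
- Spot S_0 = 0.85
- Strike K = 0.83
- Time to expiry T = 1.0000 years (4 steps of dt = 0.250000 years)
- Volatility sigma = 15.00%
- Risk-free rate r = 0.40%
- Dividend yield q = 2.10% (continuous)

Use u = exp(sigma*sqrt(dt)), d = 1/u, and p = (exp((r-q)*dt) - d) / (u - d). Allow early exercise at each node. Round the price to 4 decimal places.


dt = T/N = 0.250000
u = exp(sigma*sqrt(dt)) = 1.077884; d = 1/u = 0.927743
p = (exp((r-q)*dt) - d) / (u - d) = 0.453012
Discount per step: exp(-r*dt) = 0.999000
Stock lattice S(k, i) with i counting down-moves:
  k=0: S(0,0) = 0.8500
  k=1: S(1,0) = 0.9162; S(1,1) = 0.7886
  k=2: S(2,0) = 0.9876; S(2,1) = 0.8500; S(2,2) = 0.7316
  k=3: S(3,0) = 1.0645; S(3,1) = 0.9162; S(3,2) = 0.7886; S(3,3) = 0.6787
  k=4: S(4,0) = 1.1474; S(4,1) = 0.9876; S(4,2) = 0.8500; S(4,3) = 0.7316; S(4,4) = 0.6297
Terminal payoffs V(N, i) = max(S_T - K, 0):
  V(4,0) = 0.317380; V(4,1) = 0.157559; V(4,2) = 0.020000; V(4,3) = 0.000000; V(4,4) = 0.000000
Backward induction: V(k, i) = exp(-r*dt) * [p * V(k+1, i) + (1-p) * V(k+1, i+1)]; then take max(V_cont, immediate exercise) for American.
  V(3,0) = exp(-r*dt) * [p*0.317380 + (1-p)*0.157559] = 0.229730; exercise = 0.234474; V(3,0) = max -> 0.234474
  V(3,1) = exp(-r*dt) * [p*0.157559 + (1-p)*0.020000] = 0.082234; exercise = 0.086202; V(3,1) = max -> 0.086202
  V(3,2) = exp(-r*dt) * [p*0.020000 + (1-p)*0.000000] = 0.009051; exercise = 0.000000; V(3,2) = max -> 0.009051
  V(3,3) = exp(-r*dt) * [p*0.000000 + (1-p)*0.000000] = 0.000000; exercise = 0.000000; V(3,3) = max -> 0.000000
  V(2,0) = exp(-r*dt) * [p*0.234474 + (1-p)*0.086202] = 0.153218; exercise = 0.157559; V(2,0) = max -> 0.157559
  V(2,1) = exp(-r*dt) * [p*0.086202 + (1-p)*0.009051] = 0.043957; exercise = 0.020000; V(2,1) = max -> 0.043957
  V(2,2) = exp(-r*dt) * [p*0.009051 + (1-p)*0.000000] = 0.004096; exercise = 0.000000; V(2,2) = max -> 0.004096
  V(1,0) = exp(-r*dt) * [p*0.157559 + (1-p)*0.043957] = 0.095325; exercise = 0.086202; V(1,0) = max -> 0.095325
  V(1,1) = exp(-r*dt) * [p*0.043957 + (1-p)*0.004096] = 0.022132; exercise = 0.000000; V(1,1) = max -> 0.022132
  V(0,0) = exp(-r*dt) * [p*0.095325 + (1-p)*0.022132] = 0.055234; exercise = 0.020000; V(0,0) = max -> 0.055234

Answer: Price = V(0,0) = 0.0552


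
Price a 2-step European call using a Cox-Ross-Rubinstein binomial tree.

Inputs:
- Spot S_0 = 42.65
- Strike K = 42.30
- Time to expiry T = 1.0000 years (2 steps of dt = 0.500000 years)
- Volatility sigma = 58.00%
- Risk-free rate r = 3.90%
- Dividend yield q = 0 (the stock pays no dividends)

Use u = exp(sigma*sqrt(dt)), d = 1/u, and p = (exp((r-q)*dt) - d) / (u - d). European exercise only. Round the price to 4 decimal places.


Answer: Price = V(0,0) = 9.5191

Derivation:
dt = T/N = 0.500000
u = exp(sigma*sqrt(dt)) = 1.507002; d = 1/u = 0.663569
p = (exp((r-q)*dt) - d) / (u - d) = 0.422230
Discount per step: exp(-r*dt) = 0.980689
Stock lattice S(k, i) with i counting down-moves:
  k=0: S(0,0) = 42.6500
  k=1: S(1,0) = 64.2736; S(1,1) = 28.3012
  k=2: S(2,0) = 96.8604; S(2,1) = 42.6500; S(2,2) = 18.7798
Terminal payoffs V(N, i) = max(S_T - K, 0):
  V(2,0) = 54.560436; V(2,1) = 0.350000; V(2,2) = 0.000000
Backward induction: V(k, i) = exp(-r*dt) * [p * V(k+1, i) + (1-p) * V(k+1, i+1)].
  V(1,0) = exp(-r*dt) * [p*54.560436 + (1-p)*0.350000] = 22.790475
  V(1,1) = exp(-r*dt) * [p*0.350000 + (1-p)*0.000000] = 0.144927
  V(0,0) = exp(-r*dt) * [p*22.790475 + (1-p)*0.144927] = 9.519103


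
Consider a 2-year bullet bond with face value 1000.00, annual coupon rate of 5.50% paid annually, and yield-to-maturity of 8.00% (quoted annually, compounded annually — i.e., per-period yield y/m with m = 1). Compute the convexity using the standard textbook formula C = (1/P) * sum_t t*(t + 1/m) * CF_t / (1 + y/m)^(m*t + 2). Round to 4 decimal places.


Coupon per period c = face * coupon_rate / m = 55.000000
Periods per year m = 1; per-period yield y/m = 0.080000
Number of cashflows N = 2
Cashflows (t years, CF_t, discount factor 1/(1+y/m)^(m*t), PV):
  t = 1.0000: CF_t = 55.000000, DF = 0.925926, PV = 50.925926
  t = 2.0000: CF_t = 1055.000000, DF = 0.857339, PV = 904.492455
Price P = sum_t PV_t = 955.418381
Convexity numerator sum_t t*(t + 1/m) * CF_t / (1+y/m)^(m*t + 2):
  t = 1.0000: term = 87.321547
  t = 2.0000: term = 4652.738968
Convexity = (1/P) * sum = 4740.060515 / 955.418381 = 4.961241

Answer: Convexity = 4.9612


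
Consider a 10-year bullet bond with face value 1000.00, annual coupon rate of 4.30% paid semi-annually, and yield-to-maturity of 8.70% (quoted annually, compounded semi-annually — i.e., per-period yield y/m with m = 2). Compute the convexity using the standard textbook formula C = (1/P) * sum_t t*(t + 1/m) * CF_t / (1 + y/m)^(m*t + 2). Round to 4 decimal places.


Coupon per period c = face * coupon_rate / m = 21.500000
Periods per year m = 2; per-period yield y/m = 0.043500
Number of cashflows N = 20
Cashflows (t years, CF_t, discount factor 1/(1+y/m)^(m*t), PV):
  t = 0.5000: CF_t = 21.500000, DF = 0.958313, PV = 20.603737
  t = 1.0000: CF_t = 21.500000, DF = 0.918365, PV = 19.744837
  t = 1.5000: CF_t = 21.500000, DF = 0.880081, PV = 18.921741
  t = 2.0000: CF_t = 21.500000, DF = 0.843393, PV = 18.132958
  t = 2.5000: CF_t = 21.500000, DF = 0.808235, PV = 17.377056
  t = 3.0000: CF_t = 21.500000, DF = 0.774543, PV = 16.652665
  t = 3.5000: CF_t = 21.500000, DF = 0.742254, PV = 15.958471
  t = 4.0000: CF_t = 21.500000, DF = 0.711312, PV = 15.293216
  t = 4.5000: CF_t = 21.500000, DF = 0.681660, PV = 14.655694
  t = 5.0000: CF_t = 21.500000, DF = 0.653244, PV = 14.044747
  t = 5.5000: CF_t = 21.500000, DF = 0.626013, PV = 13.459269
  t = 6.0000: CF_t = 21.500000, DF = 0.599916, PV = 12.898197
  t = 6.5000: CF_t = 21.500000, DF = 0.574908, PV = 12.360515
  t = 7.0000: CF_t = 21.500000, DF = 0.550942, PV = 11.845247
  t = 7.5000: CF_t = 21.500000, DF = 0.527975, PV = 11.351458
  t = 8.0000: CF_t = 21.500000, DF = 0.505965, PV = 10.878254
  t = 8.5000: CF_t = 21.500000, DF = 0.484873, PV = 10.424776
  t = 9.0000: CF_t = 21.500000, DF = 0.464661, PV = 9.990203
  t = 9.5000: CF_t = 21.500000, DF = 0.445290, PV = 9.573745
  t = 10.0000: CF_t = 1021.500000, DF = 0.426728, PV = 435.902443
Price P = sum_t PV_t = 710.069230
Convexity numerator sum_t t*(t + 1/m) * CF_t / (1+y/m)^(m*t + 2):
  t = 0.5000: term = 9.460871
  t = 1.0000: term = 27.199436
  t = 1.5000: term = 52.131167
  t = 2.0000: term = 83.263324
  t = 2.5000: term = 119.688535
  t = 3.0000: term = 160.578772
  t = 3.5000: term = 205.179712
  t = 4.0000: term = 252.805449
  t = 4.5000: term = 302.833552
  t = 5.0000: term = 354.700428
  t = 5.5000: term = 407.896995
  t = 6.0000: term = 461.964624
  t = 6.5000: term = 516.491354
  t = 7.0000: term = 571.108349
  t = 7.5000: term = 625.486589
  t = 8.0000: term = 679.333781
  t = 8.5000: term = 732.391475
  t = 9.0000: term = 784.432370
  t = 9.5000: term = 835.257807
  t = 10.0000: term = 42033.320108
Convexity = (1/P) * sum = 49215.524696 / 710.069230 = 69.310882

Answer: Convexity = 69.3109


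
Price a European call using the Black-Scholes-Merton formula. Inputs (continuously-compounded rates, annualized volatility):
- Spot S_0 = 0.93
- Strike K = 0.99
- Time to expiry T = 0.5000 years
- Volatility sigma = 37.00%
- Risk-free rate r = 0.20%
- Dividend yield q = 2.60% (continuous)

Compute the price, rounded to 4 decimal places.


d1 = (ln(S/K) + (r - q + 0.5*sigma^2) * T) / (sigma * sqrt(T)) = -0.15401687
d2 = d1 - sigma * sqrt(T) = -0.41564637
exp(-rT) = 0.99900050; exp(-qT) = 0.98708414
C = S_0 * exp(-qT) * N(d1) - K * exp(-rT) * N(d2)
N(d1) = 0.43879822; N(d2) = 0.33883439
C = 0.9300 * 0.98708414 * 0.43879822 - 0.9900 * 0.99900050 * 0.33883439 = 0.0677

Answer: Price = 0.0677


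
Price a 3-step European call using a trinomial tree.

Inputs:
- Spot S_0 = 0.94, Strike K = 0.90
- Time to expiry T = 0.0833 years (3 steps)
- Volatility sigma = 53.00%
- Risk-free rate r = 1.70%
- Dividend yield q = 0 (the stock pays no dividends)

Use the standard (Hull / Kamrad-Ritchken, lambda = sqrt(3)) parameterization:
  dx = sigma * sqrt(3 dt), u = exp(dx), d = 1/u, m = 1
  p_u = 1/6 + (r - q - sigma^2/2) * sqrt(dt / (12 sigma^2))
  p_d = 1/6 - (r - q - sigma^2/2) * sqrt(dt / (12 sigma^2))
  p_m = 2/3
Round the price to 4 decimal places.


dt = T/N = 0.027767; dx = sigma*sqrt(3*dt) = 0.152967
u = exp(dx) = 1.165287; d = 1/u = 0.858158
p_u = 0.155462, p_m = 0.666667, p_d = 0.177871
Discount per step: exp(-r*dt) = 0.999528
Stock lattice S(k, j) with j the centered position index:
  k=0: S(0,+0) = 0.9400
  k=1: S(1,-1) = 0.8067; S(1,+0) = 0.9400; S(1,+1) = 1.0954
  k=2: S(2,-2) = 0.6922; S(2,-1) = 0.8067; S(2,+0) = 0.9400; S(2,+1) = 1.0954; S(2,+2) = 1.2764
  k=3: S(3,-3) = 0.5941; S(3,-2) = 0.6922; S(3,-1) = 0.8067; S(3,+0) = 0.9400; S(3,+1) = 1.0954; S(3,+2) = 1.2764; S(3,+3) = 1.4874
Terminal payoffs V(N, j) = max(S_T - K, 0):
  V(3,-3) = 0.000000; V(3,-2) = 0.000000; V(3,-1) = 0.000000; V(3,+0) = 0.040000; V(3,+1) = 0.195370; V(3,+2) = 0.376420; V(3,+3) = 0.587395
Backward induction: V(k, j) = exp(-r*dt) * [p_u * V(k+1, j+1) + p_m * V(k+1, j) + p_d * V(k+1, j-1)]
  V(2,-2) = exp(-r*dt) * [p_u*0.000000 + p_m*0.000000 + p_d*0.000000] = 0.000000
  V(2,-1) = exp(-r*dt) * [p_u*0.040000 + p_m*0.000000 + p_d*0.000000] = 0.006216
  V(2,+0) = exp(-r*dt) * [p_u*0.195370 + p_m*0.040000 + p_d*0.000000] = 0.057012
  V(2,+1) = exp(-r*dt) * [p_u*0.376420 + p_m*0.195370 + p_d*0.040000] = 0.195788
  V(2,+2) = exp(-r*dt) * [p_u*0.587395 + p_m*0.376420 + p_d*0.195370] = 0.376837
  V(1,-1) = exp(-r*dt) * [p_u*0.057012 + p_m*0.006216 + p_d*0.000000] = 0.013001
  V(1,+0) = exp(-r*dt) * [p_u*0.195788 + p_m*0.057012 + p_d*0.006216] = 0.069519
  V(1,+1) = exp(-r*dt) * [p_u*0.376837 + p_m*0.195788 + p_d*0.057012] = 0.199156
  V(0,+0) = exp(-r*dt) * [p_u*0.199156 + p_m*0.069519 + p_d*0.013001] = 0.079582

Answer: Price = V(0,0) = 0.0796


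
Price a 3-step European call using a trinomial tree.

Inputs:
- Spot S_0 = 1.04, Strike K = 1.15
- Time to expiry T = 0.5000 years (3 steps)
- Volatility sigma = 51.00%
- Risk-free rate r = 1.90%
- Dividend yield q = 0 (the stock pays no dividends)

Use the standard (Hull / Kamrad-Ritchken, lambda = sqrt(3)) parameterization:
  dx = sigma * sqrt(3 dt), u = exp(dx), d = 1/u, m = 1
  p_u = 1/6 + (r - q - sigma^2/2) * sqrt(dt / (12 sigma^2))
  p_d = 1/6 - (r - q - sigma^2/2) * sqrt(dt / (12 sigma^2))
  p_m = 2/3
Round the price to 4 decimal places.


Answer: Price = V(0,0) = 0.1118

Derivation:
dt = T/N = 0.166667; dx = sigma*sqrt(3*dt) = 0.360624
u = exp(dx) = 1.434225; d = 1/u = 0.697241
p_u = 0.141005, p_m = 0.666667, p_d = 0.192328
Discount per step: exp(-r*dt) = 0.996838
Stock lattice S(k, j) with j the centered position index:
  k=0: S(0,+0) = 1.0400
  k=1: S(1,-1) = 0.7251; S(1,+0) = 1.0400; S(1,+1) = 1.4916
  k=2: S(2,-2) = 0.5056; S(2,-1) = 0.7251; S(2,+0) = 1.0400; S(2,+1) = 1.4916; S(2,+2) = 2.1393
  k=3: S(3,-3) = 0.3525; S(3,-2) = 0.5056; S(3,-1) = 0.7251; S(3,+0) = 1.0400; S(3,+1) = 1.4916; S(3,+2) = 2.1393; S(3,+3) = 3.0682
Terminal payoffs V(N, j) = max(S_T - K, 0):
  V(3,-3) = 0.000000; V(3,-2) = 0.000000; V(3,-1) = 0.000000; V(3,+0) = 0.000000; V(3,+1) = 0.341594; V(3,+2) = 0.989281; V(3,+3) = 1.918209
Backward induction: V(k, j) = exp(-r*dt) * [p_u * V(k+1, j+1) + p_m * V(k+1, j) + p_d * V(k+1, j-1)]
  V(2,-2) = exp(-r*dt) * [p_u*0.000000 + p_m*0.000000 + p_d*0.000000] = 0.000000
  V(2,-1) = exp(-r*dt) * [p_u*0.000000 + p_m*0.000000 + p_d*0.000000] = 0.000000
  V(2,+0) = exp(-r*dt) * [p_u*0.341594 + p_m*0.000000 + p_d*0.000000] = 0.048014
  V(2,+1) = exp(-r*dt) * [p_u*0.989281 + p_m*0.341594 + p_d*0.000000] = 0.366062
  V(2,+2) = exp(-r*dt) * [p_u*1.918209 + p_m*0.989281 + p_d*0.341594] = 0.992548
  V(1,-1) = exp(-r*dt) * [p_u*0.048014 + p_m*0.000000 + p_d*0.000000] = 0.006749
  V(1,+0) = exp(-r*dt) * [p_u*0.366062 + p_m*0.048014 + p_d*0.000000] = 0.083362
  V(1,+1) = exp(-r*dt) * [p_u*0.992548 + p_m*0.366062 + p_d*0.048014] = 0.391987
  V(0,+0) = exp(-r*dt) * [p_u*0.391987 + p_m*0.083362 + p_d*0.006749] = 0.111790


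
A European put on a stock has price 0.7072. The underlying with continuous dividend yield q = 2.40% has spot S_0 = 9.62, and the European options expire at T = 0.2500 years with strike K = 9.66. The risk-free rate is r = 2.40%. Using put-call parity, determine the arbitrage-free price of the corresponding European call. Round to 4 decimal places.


Put-call parity: C - P = S_0 * exp(-qT) - K * exp(-rT).
S_0 * exp(-qT) = 9.6200 * 0.99401796 = 9.56245281
K * exp(-rT) = 9.6600 * 0.99401796 = 9.60221353
C = P + S*exp(-qT) - K*exp(-rT)
C = 0.7072 + 9.56245281 - 9.60221353 = 0.6674

Answer: Call price = 0.6674


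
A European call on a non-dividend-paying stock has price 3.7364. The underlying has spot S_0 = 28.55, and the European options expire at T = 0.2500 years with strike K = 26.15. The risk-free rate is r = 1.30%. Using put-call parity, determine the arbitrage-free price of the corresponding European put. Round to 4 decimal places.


Answer: Put price = 1.2516

Derivation:
Put-call parity: C - P = S_0 * exp(-qT) - K * exp(-rT).
S_0 * exp(-qT) = 28.5500 * 1.00000000 = 28.55000000
K * exp(-rT) = 26.1500 * 0.99675528 = 26.06515046
P = C - S*exp(-qT) + K*exp(-rT)
P = 3.7364 - 28.55000000 + 26.06515046 = 1.2516


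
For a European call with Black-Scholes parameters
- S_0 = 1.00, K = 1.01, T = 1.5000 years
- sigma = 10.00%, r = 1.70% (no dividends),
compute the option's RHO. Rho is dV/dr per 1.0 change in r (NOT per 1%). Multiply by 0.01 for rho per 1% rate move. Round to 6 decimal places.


Answer: Rho = 0.777124

Derivation:
d1 = 0.1881997605; d2 = 0.0657252734
phi(d1) = 0.3919393745; exp(-qT) = 1.0000000000; exp(-rT) = 0.9748223790
N(d2) = 0.5262017247
Rho = K*T*exp(-rT)*N(d2) = 1.0100 * 1.5000 * 0.9748223790 * 0.5262017247 = 0.777124


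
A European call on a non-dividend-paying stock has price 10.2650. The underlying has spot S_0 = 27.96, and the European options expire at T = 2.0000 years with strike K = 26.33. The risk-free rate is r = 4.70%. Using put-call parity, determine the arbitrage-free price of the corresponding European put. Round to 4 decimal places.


Answer: Put price = 6.2727

Derivation:
Put-call parity: C - P = S_0 * exp(-qT) - K * exp(-rT).
S_0 * exp(-qT) = 27.9600 * 1.00000000 = 27.96000000
K * exp(-rT) = 26.3300 * 0.91028276 = 23.96774513
P = C - S*exp(-qT) + K*exp(-rT)
P = 10.2650 - 27.96000000 + 23.96774513 = 6.2727


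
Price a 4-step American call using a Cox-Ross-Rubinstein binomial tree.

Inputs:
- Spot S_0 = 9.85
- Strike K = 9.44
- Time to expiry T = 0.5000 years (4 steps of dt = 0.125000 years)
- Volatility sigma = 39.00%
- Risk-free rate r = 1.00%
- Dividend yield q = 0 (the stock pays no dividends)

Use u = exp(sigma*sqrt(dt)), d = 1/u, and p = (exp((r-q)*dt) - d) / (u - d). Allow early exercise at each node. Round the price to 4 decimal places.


Answer: Price = V(0,0) = 1.2993

Derivation:
dt = T/N = 0.125000
u = exp(sigma*sqrt(dt)) = 1.147844; d = 1/u = 0.871198
p = (exp((r-q)*dt) - d) / (u - d) = 0.470104
Discount per step: exp(-r*dt) = 0.998751
Stock lattice S(k, i) with i counting down-moves:
  k=0: S(0,0) = 9.8500
  k=1: S(1,0) = 11.3063; S(1,1) = 8.5813
  k=2: S(2,0) = 12.9778; S(2,1) = 9.8500; S(2,2) = 7.4760
  k=3: S(3,0) = 14.8965; S(3,1) = 11.3063; S(3,2) = 8.5813; S(3,3) = 6.5131
  k=4: S(4,0) = 17.0989; S(4,1) = 12.9778; S(4,2) = 9.8500; S(4,3) = 7.4760; S(4,4) = 5.6742
Terminal payoffs V(N, i) = max(S_T - K, 0):
  V(4,0) = 7.658910; V(4,1) = 3.537838; V(4,2) = 0.410000; V(4,3) = 0.000000; V(4,4) = 0.000000
Backward induction: V(k, i) = exp(-r*dt) * [p * V(k+1, i) + (1-p) * V(k+1, i+1)]; then take max(V_cont, immediate exercise) for American.
  V(3,0) = exp(-r*dt) * [p*7.658910 + (1-p)*3.537838] = 5.468332; exercise = 5.456539; V(3,0) = max -> 5.468332
  V(3,1) = exp(-r*dt) * [p*3.537838 + (1-p)*0.410000] = 1.878061; exercise = 1.866268; V(3,1) = max -> 1.878061
  V(3,2) = exp(-r*dt) * [p*0.410000 + (1-p)*0.000000] = 0.192502; exercise = 0.000000; V(3,2) = max -> 0.192502
  V(3,3) = exp(-r*dt) * [p*0.000000 + (1-p)*0.000000] = 0.000000; exercise = 0.000000; V(3,3) = max -> 0.000000
  V(2,0) = exp(-r*dt) * [p*5.468332 + (1-p)*1.878061] = 3.561408; exercise = 3.537838; V(2,0) = max -> 3.561408
  V(2,1) = exp(-r*dt) * [p*1.878061 + (1-p)*0.192502] = 0.983660; exercise = 0.410000; V(2,1) = max -> 0.983660
  V(2,2) = exp(-r*dt) * [p*0.192502 + (1-p)*0.000000] = 0.090383; exercise = 0.000000; V(2,2) = max -> 0.090383
  V(1,0) = exp(-r*dt) * [p*3.561408 + (1-p)*0.983660] = 2.192728; exercise = 1.866268; V(1,0) = max -> 2.192728
  V(1,1) = exp(-r*dt) * [p*0.983660 + (1-p)*0.090383] = 0.509679; exercise = 0.000000; V(1,1) = max -> 0.509679
  V(0,0) = exp(-r*dt) * [p*2.192728 + (1-p)*0.509679] = 1.299262; exercise = 0.410000; V(0,0) = max -> 1.299262


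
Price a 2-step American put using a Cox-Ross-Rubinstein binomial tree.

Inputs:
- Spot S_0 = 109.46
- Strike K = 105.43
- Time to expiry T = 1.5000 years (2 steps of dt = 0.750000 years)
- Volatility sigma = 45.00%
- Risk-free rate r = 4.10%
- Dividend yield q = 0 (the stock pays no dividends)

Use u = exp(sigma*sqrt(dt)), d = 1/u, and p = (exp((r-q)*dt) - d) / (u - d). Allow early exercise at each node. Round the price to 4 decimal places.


dt = T/N = 0.750000
u = exp(sigma*sqrt(dt)) = 1.476555; d = 1/u = 0.677252
p = (exp((r-q)*dt) - d) / (u - d) = 0.442855
Discount per step: exp(-r*dt) = 0.969718
Stock lattice S(k, i) with i counting down-moves:
  k=0: S(0,0) = 109.4600
  k=1: S(1,0) = 161.6237; S(1,1) = 74.1320
  k=2: S(2,0) = 238.6462; S(2,1) = 109.4600; S(2,2) = 50.2061
Terminal payoffs V(N, i) = max(K - S_T, 0):
  V(2,0) = 0.000000; V(2,1) = 0.000000; V(2,2) = 55.223911
Backward induction: V(k, i) = exp(-r*dt) * [p * V(k+1, i) + (1-p) * V(k+1, i+1)]; then take max(V_cont, immediate exercise) for American.
  V(1,0) = exp(-r*dt) * [p*0.000000 + (1-p)*0.000000] = 0.000000; exercise = 0.000000; V(1,0) = max -> 0.000000
  V(1,1) = exp(-r*dt) * [p*0.000000 + (1-p)*55.223911] = 29.835994; exercise = 31.297965; V(1,1) = max -> 31.297965
  V(0,0) = exp(-r*dt) * [p*0.000000 + (1-p)*31.297965] = 16.909449; exercise = 0.000000; V(0,0) = max -> 16.909449

Answer: Price = V(0,0) = 16.9094


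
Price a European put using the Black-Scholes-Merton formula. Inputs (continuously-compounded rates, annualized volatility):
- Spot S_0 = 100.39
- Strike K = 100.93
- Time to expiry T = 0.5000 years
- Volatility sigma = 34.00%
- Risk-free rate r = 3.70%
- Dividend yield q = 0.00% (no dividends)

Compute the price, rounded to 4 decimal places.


d1 = (ln(S/K) + (r - q + 0.5*sigma^2) * T) / (sigma * sqrt(T)) = 0.17484419
d2 = d1 - sigma * sqrt(T) = -0.06557212
exp(-rT) = 0.98167007; exp(-qT) = 1.00000000
P = K * exp(-rT) * N(-d2) - S_0 * exp(-qT) * N(-d1)
N(-d1) = 0.43060103; N(-d2) = 0.52614076
P = 100.9300 * 0.98167007 * 0.52614076 - 100.3900 * 1.00000000 * 0.43060103 = 8.9020

Answer: Price = 8.9020


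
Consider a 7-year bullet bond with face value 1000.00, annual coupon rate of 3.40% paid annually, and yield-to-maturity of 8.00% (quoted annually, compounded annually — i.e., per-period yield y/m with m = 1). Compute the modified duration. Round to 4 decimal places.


Answer: Modified duration = 5.7689

Derivation:
Coupon per period c = face * coupon_rate / m = 34.000000
Periods per year m = 1; per-period yield y/m = 0.080000
Number of cashflows N = 7
Cashflows (t years, CF_t, discount factor 1/(1+y/m)^(m*t), PV):
  t = 1.0000: CF_t = 34.000000, DF = 0.925926, PV = 31.481481
  t = 2.0000: CF_t = 34.000000, DF = 0.857339, PV = 29.149520
  t = 3.0000: CF_t = 34.000000, DF = 0.793832, PV = 26.990296
  t = 4.0000: CF_t = 34.000000, DF = 0.735030, PV = 24.991015
  t = 5.0000: CF_t = 34.000000, DF = 0.680583, PV = 23.139829
  t = 6.0000: CF_t = 34.000000, DF = 0.630170, PV = 21.425767
  t = 7.0000: CF_t = 1034.000000, DF = 0.583490, PV = 603.329069
Price P = sum_t PV_t = 760.506977
First compute Macaulay numerator sum_t t * PV_t:
  t * PV_t at t = 1.0000: 31.481481
  t * PV_t at t = 2.0000: 58.299040
  t * PV_t at t = 3.0000: 80.970889
  t * PV_t at t = 4.0000: 99.964060
  t * PV_t at t = 5.0000: 115.699143
  t * PV_t at t = 6.0000: 128.554604
  t * PV_t at t = 7.0000: 4223.303481
Macaulay duration D = 4738.272698 / 760.506977 = 6.230413
Modified duration = D / (1 + y/m) = 6.230413 / (1 + 0.080000) = 5.768901


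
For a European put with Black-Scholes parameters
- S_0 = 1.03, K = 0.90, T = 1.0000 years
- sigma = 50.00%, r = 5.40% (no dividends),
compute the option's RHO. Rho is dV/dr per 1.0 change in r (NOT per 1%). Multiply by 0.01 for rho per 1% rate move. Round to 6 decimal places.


d1 = 0.6278386358; d2 = 0.1278386358
phi(d1) = 0.3275779590; exp(-qT) = 1.0000000000; exp(-rT) = 0.9474321065
N(-d2) = 0.4491383370
Rho = -K*T*exp(-rT)*N(-d2) = -0.9000 * 1.0000 * 0.9474321065 * 0.4491383370 = -0.382975

Answer: Rho = -0.382975


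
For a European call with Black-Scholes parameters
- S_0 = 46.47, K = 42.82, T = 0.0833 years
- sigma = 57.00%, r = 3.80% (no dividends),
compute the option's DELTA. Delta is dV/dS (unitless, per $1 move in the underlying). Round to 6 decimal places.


d1 = 0.5987356311; d2 = 0.4342237167
phi(d1) = 0.3334772235; exp(-qT) = 1.0000000000; exp(-rT) = 0.9968396046
N(d1) = 0.7253254037
Delta = exp(-qT) * N(d1) = 1.0000000000 * 0.7253254037 = 0.725325

Answer: Delta = 0.725325


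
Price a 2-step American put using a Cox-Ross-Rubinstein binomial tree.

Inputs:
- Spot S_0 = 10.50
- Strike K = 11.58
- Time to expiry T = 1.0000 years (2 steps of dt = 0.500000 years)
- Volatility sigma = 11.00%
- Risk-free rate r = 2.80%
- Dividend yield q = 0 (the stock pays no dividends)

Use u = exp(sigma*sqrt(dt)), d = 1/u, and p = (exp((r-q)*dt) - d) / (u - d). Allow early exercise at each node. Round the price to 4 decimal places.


dt = T/N = 0.500000
u = exp(sigma*sqrt(dt)) = 1.080887; d = 1/u = 0.925166
p = (exp((r-q)*dt) - d) / (u - d) = 0.571101
Discount per step: exp(-r*dt) = 0.986098
Stock lattice S(k, i) with i counting down-moves:
  k=0: S(0,0) = 10.5000
  k=1: S(1,0) = 11.3493; S(1,1) = 9.7142
  k=2: S(2,0) = 12.2673; S(2,1) = 10.5000; S(2,2) = 8.9873
Terminal payoffs V(N, i) = max(K - S_T, 0):
  V(2,0) = 0.000000; V(2,1) = 1.080000; V(2,2) = 2.592706
Backward induction: V(k, i) = exp(-r*dt) * [p * V(k+1, i) + (1-p) * V(k+1, i+1)]; then take max(V_cont, immediate exercise) for American.
  V(1,0) = exp(-r*dt) * [p*0.000000 + (1-p)*1.080000] = 0.456771; exercise = 0.230689; V(1,0) = max -> 0.456771
  V(1,1) = exp(-r*dt) * [p*1.080000 + (1-p)*2.592706] = 1.704763; exercise = 1.865754; V(1,1) = max -> 1.865754
  V(0,0) = exp(-r*dt) * [p*0.456771 + (1-p)*1.865754] = 1.046330; exercise = 1.080000; V(0,0) = max -> 1.080000

Answer: Price = V(0,0) = 1.0800


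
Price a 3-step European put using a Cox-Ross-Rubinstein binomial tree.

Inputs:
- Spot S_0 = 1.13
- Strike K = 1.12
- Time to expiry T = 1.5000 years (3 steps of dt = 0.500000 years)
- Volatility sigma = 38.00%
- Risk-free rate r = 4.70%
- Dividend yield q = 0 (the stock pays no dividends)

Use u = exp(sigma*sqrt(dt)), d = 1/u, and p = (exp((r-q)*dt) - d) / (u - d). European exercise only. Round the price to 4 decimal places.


Answer: Price = V(0,0) = 0.1755

Derivation:
dt = T/N = 0.500000
u = exp(sigma*sqrt(dt)) = 1.308263; d = 1/u = 0.764372
p = (exp((r-q)*dt) - d) / (u - d) = 0.476945
Discount per step: exp(-r*dt) = 0.976774
Stock lattice S(k, i) with i counting down-moves:
  k=0: S(0,0) = 1.1300
  k=1: S(1,0) = 1.4783; S(1,1) = 0.8637
  k=2: S(2,0) = 1.9341; S(2,1) = 1.1300; S(2,2) = 0.6602
  k=3: S(3,0) = 2.5303; S(3,1) = 1.4783; S(3,2) = 0.8637; S(3,3) = 0.5047
Terminal payoffs V(N, i) = max(K - S_T, 0):
  V(3,0) = 0.000000; V(3,1) = 0.000000; V(3,2) = 0.256260; V(3,3) = 0.615347
Backward induction: V(k, i) = exp(-r*dt) * [p * V(k+1, i) + (1-p) * V(k+1, i+1)].
  V(2,0) = exp(-r*dt) * [p*0.000000 + (1-p)*0.000000] = 0.000000
  V(2,1) = exp(-r*dt) * [p*0.000000 + (1-p)*0.256260] = 0.130925
  V(2,2) = exp(-r*dt) * [p*0.256260 + (1-p)*0.615347] = 0.433768
  V(1,0) = exp(-r*dt) * [p*0.000000 + (1-p)*0.130925] = 0.066890
  V(1,1) = exp(-r*dt) * [p*0.130925 + (1-p)*0.433768] = 0.282608
  V(0,0) = exp(-r*dt) * [p*0.066890 + (1-p)*0.282608] = 0.175548
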